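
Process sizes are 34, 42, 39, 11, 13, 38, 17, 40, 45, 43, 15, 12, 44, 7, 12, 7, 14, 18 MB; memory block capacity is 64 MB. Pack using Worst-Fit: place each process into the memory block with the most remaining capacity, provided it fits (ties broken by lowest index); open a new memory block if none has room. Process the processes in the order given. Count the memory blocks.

9

Put 34 MB in memory block 1; 30 MB remain.
Put 42 MB in memory block 2; 22 MB remain.
Put 39 MB in memory block 3; 25 MB remain.
Put 11 MB in memory block 1; 19 MB remain.
Put 13 MB in memory block 3; 12 MB remain.
Put 38 MB in memory block 4; 26 MB remain.
Put 17 MB in memory block 4; 9 MB remain.
Put 40 MB in memory block 5; 24 MB remain.
Put 45 MB in memory block 6; 19 MB remain.
Put 43 MB in memory block 7; 21 MB remain.
Put 15 MB in memory block 5; 9 MB remain.
Put 12 MB in memory block 2; 10 MB remain.
Put 44 MB in memory block 8; 20 MB remain.
Put 7 MB in memory block 7; 14 MB remain.
Put 12 MB in memory block 8; 8 MB remain.
Put 7 MB in memory block 1; 12 MB remain.
Put 14 MB in memory block 6; 5 MB remain.
Put 18 MB in memory block 9; 46 MB remain.
Final memory blocks: [34,11,7] [42,12] [39,13] [38,17] [40,15] [45,14] [43,7] [44,12] [18].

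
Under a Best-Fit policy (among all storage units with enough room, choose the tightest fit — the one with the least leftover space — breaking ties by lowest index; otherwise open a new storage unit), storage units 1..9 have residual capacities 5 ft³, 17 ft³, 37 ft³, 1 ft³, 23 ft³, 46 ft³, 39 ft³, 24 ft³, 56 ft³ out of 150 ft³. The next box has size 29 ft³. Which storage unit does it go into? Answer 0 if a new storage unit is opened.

Storage units with room: storage unit 3 (37 ft³), storage unit 6 (46 ft³), storage unit 7 (39 ft³), storage unit 9 (56 ft³).
Tightest fit is storage unit 3 with 37 ft³ free.

3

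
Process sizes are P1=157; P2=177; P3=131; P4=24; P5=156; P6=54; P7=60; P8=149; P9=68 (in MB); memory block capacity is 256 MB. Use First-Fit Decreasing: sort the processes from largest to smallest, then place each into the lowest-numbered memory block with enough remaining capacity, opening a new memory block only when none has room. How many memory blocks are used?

5

Sorted descending: 177, 157, 156, 149, 131, 68, 60, 54, 24.
Put 177 MB in memory block 1; 79 MB remain.
Put 157 MB in memory block 2; 99 MB remain.
Put 156 MB in memory block 3; 100 MB remain.
Put 149 MB in memory block 4; 107 MB remain.
Put 131 MB in memory block 5; 125 MB remain.
Put 68 MB in memory block 1; 11 MB remain.
Put 60 MB in memory block 2; 39 MB remain.
Put 54 MB in memory block 3; 46 MB remain.
Put 24 MB in memory block 2; 15 MB remain.
Final memory blocks: [177,68] [157,60,24] [156,54] [149] [131].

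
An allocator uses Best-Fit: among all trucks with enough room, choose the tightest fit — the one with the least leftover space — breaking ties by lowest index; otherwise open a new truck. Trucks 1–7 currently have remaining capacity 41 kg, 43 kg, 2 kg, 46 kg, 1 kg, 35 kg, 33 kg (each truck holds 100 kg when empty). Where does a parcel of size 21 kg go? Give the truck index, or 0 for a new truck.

Trucks with room: truck 1 (41 kg), truck 2 (43 kg), truck 4 (46 kg), truck 6 (35 kg), truck 7 (33 kg).
Tightest fit is truck 7 with 33 kg free.

7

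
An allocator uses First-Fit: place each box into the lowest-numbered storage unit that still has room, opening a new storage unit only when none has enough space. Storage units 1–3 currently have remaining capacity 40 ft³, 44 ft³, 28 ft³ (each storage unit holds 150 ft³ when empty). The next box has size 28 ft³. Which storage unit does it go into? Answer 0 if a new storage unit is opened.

Storage units with room: storage unit 1 (40 ft³), storage unit 2 (44 ft³), storage unit 3 (28 ft³).
The first with room is storage unit 1.

1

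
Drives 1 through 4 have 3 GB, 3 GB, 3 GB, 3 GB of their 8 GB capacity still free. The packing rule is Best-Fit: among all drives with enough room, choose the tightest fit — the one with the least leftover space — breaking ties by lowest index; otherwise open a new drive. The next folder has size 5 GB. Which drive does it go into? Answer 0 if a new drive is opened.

No drive has ≥ 5 GB free, so a new drive is opened.

0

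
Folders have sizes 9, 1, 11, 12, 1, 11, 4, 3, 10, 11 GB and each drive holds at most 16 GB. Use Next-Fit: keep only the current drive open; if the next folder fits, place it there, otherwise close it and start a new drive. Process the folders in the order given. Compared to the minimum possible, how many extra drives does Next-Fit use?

Next-Fit: [9,1] [11] [12,1] [11,4] [3,10] [11] → 6 drives.
6 folders exceed 8 GB (half the capacity), and no two of those can share a drive, so at least 6 drives are needed.
So 6 is already optimal.

0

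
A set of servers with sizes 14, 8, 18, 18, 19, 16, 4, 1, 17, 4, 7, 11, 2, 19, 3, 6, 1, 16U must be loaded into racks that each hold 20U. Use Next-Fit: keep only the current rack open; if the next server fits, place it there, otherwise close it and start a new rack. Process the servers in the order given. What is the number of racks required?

rack 1: place 14U, 6U left
rack 2: place 8U, 12U left
rack 3: place 18U, 2U left
rack 4: place 18U, 2U left
rack 5: place 19U, 1U left
rack 6: place 16U, 4U left
rack 6: place 4U, 0U left
rack 7: place 1U, 19U left
rack 7: place 17U, 2U left
rack 8: place 4U, 16U left
rack 8: place 7U, 9U left
rack 9: place 11U, 9U left
rack 9: place 2U, 7U left
rack 10: place 19U, 1U left
rack 11: place 3U, 17U left
rack 11: place 6U, 11U left
rack 11: place 1U, 10U left
rack 12: place 16U, 4U left
Final racks: [14] [8] [18] [18] [19] [16,4] [1,17] [4,7] [11,2] [19] [3,6,1] [16].

12 racks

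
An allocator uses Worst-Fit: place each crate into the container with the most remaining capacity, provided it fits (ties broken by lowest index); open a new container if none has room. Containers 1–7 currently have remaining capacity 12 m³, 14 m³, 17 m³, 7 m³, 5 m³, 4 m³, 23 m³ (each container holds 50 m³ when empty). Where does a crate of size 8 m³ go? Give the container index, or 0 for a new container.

7

Containers with room: container 1 (12 m³), container 2 (14 m³), container 3 (17 m³), container 7 (23 m³).
Most room is container 7 with 23 m³ free.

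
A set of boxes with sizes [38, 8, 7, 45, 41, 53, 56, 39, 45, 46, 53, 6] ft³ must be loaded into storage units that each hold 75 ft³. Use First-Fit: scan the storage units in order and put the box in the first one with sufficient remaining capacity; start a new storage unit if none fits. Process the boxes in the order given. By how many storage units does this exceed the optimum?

0

First-Fit: [38,8,7,6] [45] [41] [53] [56] [39] [45] [46] [53] → 9 storage units.
9 boxes exceed 37.5 ft³ (half the capacity), and no two of those can share a storage unit, so at least 9 storage units are needed.
So 9 is already optimal.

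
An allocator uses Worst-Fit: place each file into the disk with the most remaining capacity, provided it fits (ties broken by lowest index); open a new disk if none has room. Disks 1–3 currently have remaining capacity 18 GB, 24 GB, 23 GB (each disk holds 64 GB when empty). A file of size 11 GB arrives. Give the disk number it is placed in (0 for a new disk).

Disks with room: disk 1 (18 GB), disk 2 (24 GB), disk 3 (23 GB).
Most room is disk 2 with 24 GB free.

2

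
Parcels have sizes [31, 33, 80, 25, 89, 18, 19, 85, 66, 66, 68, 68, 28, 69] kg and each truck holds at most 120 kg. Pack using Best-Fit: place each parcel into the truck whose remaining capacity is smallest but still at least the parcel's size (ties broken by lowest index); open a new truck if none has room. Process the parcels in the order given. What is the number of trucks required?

9 trucks

Put 31 kg in truck 1; 89 kg remain.
Put 33 kg in truck 1; 56 kg remain.
Put 80 kg in truck 2; 40 kg remain.
Put 25 kg in truck 2; 15 kg remain.
Put 89 kg in truck 3; 31 kg remain.
Put 18 kg in truck 3; 13 kg remain.
Put 19 kg in truck 1; 37 kg remain.
Put 85 kg in truck 4; 35 kg remain.
Put 66 kg in truck 5; 54 kg remain.
Put 66 kg in truck 6; 54 kg remain.
Put 68 kg in truck 7; 52 kg remain.
Put 68 kg in truck 8; 52 kg remain.
Put 28 kg in truck 4; 7 kg remain.
Put 69 kg in truck 9; 51 kg remain.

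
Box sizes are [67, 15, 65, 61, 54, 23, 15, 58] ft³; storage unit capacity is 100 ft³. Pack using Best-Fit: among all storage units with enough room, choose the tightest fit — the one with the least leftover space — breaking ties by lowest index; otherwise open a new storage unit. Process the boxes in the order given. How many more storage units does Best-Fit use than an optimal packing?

0

Best-Fit: [67,15,15] [65,23] [61] [54] [58] → 5 storage units.
5 boxes exceed 50 ft³ (half the capacity), and no two of those can share a storage unit, so at least 5 storage units are needed.
So 5 is already optimal.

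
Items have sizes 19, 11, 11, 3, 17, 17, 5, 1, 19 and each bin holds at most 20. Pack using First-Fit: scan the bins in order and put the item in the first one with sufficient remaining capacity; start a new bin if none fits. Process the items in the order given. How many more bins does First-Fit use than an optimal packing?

First-Fit: [19,1] [11,3,5] [11] [17] [17] [19] → 6 bins.
Total size 103; any packing needs at least ⌈103/20⌉ = 6 bins.
So 6 is already optimal.

0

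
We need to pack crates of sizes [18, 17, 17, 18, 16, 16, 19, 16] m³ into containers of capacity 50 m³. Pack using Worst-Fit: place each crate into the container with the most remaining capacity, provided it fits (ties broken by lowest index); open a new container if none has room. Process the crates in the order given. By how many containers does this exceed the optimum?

Worst-Fit: [18,17] [17,18] [16,16] [19,16] → 4 containers.
Total size 137 m³; any packing needs at least ⌈137/50⌉ = 3 containers.
An optimal packing achieves that bound: [19,18] [18,16,16] [17,17,16] → 3 containers.
Excess: 4 − 3 = 1.

1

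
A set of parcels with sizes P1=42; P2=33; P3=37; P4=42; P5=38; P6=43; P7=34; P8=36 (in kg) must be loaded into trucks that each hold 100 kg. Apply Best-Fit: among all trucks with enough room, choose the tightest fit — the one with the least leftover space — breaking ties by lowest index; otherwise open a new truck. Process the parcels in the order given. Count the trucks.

Put P1 (42 kg) in truck 1; 58 kg remain.
Put P2 (33 kg) in truck 1; 25 kg remain.
Put P3 (37 kg) in truck 2; 63 kg remain.
Put P4 (42 kg) in truck 2; 21 kg remain.
Put P5 (38 kg) in truck 3; 62 kg remain.
Put P6 (43 kg) in truck 3; 19 kg remain.
Put P7 (34 kg) in truck 4; 66 kg remain.
Put P8 (36 kg) in truck 4; 30 kg remain.
Final trucks: [42,33] [37,42] [38,43] [34,36].

4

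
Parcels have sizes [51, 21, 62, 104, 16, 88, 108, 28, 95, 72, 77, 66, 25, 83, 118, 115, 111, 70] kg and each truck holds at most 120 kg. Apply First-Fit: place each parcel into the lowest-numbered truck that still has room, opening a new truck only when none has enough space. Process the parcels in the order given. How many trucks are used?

14

Put 51 kg in truck 1; 69 kg remain.
Put 21 kg in truck 1; 48 kg remain.
Put 62 kg in truck 2; 58 kg remain.
Put 104 kg in truck 3; 16 kg remain.
Put 16 kg in truck 1; 32 kg remain.
Put 88 kg in truck 4; 32 kg remain.
Put 108 kg in truck 5; 12 kg remain.
Put 28 kg in truck 1; 4 kg remain.
Put 95 kg in truck 6; 25 kg remain.
Put 72 kg in truck 7; 48 kg remain.
Put 77 kg in truck 8; 43 kg remain.
Put 66 kg in truck 9; 54 kg remain.
Put 25 kg in truck 2; 33 kg remain.
Put 83 kg in truck 10; 37 kg remain.
Put 118 kg in truck 11; 2 kg remain.
Put 115 kg in truck 12; 5 kg remain.
Put 111 kg in truck 13; 9 kg remain.
Put 70 kg in truck 14; 50 kg remain.
Final trucks: [51,21,16,28] [62,25] [104] [88] [108] [95] [72] [77] [66] [83] [118] [115] [111] [70].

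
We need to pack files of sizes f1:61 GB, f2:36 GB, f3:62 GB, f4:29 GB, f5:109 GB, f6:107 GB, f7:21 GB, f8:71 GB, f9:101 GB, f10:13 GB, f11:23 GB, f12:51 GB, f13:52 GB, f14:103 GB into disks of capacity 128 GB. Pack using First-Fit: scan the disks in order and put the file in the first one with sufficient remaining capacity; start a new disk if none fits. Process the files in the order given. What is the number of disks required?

8 disks

disk 1: place f1 (61 GB), 67 GB left
disk 1: place f2 (36 GB), 31 GB left
disk 2: place f3 (62 GB), 66 GB left
disk 1: place f4 (29 GB), 2 GB left
disk 3: place f5 (109 GB), 19 GB left
disk 4: place f6 (107 GB), 21 GB left
disk 2: place f7 (21 GB), 45 GB left
disk 5: place f8 (71 GB), 57 GB left
disk 6: place f9 (101 GB), 27 GB left
disk 2: place f10 (13 GB), 32 GB left
disk 2: place f11 (23 GB), 9 GB left
disk 5: place f12 (51 GB), 6 GB left
disk 7: place f13 (52 GB), 76 GB left
disk 8: place f14 (103 GB), 25 GB left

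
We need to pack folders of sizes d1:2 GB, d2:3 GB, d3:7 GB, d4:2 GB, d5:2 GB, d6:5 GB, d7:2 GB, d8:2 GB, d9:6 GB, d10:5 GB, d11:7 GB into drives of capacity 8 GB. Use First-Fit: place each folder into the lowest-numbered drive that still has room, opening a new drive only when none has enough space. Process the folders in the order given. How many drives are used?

7

d1 (2 GB) → drive 1 (remaining 6 GB)
d2 (3 GB) → drive 1 (remaining 3 GB)
d3 (7 GB) → drive 2 (remaining 1 GB)
d4 (2 GB) → drive 1 (remaining 1 GB)
d5 (2 GB) → drive 3 (remaining 6 GB)
d6 (5 GB) → drive 3 (remaining 1 GB)
d7 (2 GB) → drive 4 (remaining 6 GB)
d8 (2 GB) → drive 4 (remaining 4 GB)
d9 (6 GB) → drive 5 (remaining 2 GB)
d10 (5 GB) → drive 6 (remaining 3 GB)
d11 (7 GB) → drive 7 (remaining 1 GB)
Final drives: [2,3,2] [7] [2,5] [2,2] [6] [5] [7].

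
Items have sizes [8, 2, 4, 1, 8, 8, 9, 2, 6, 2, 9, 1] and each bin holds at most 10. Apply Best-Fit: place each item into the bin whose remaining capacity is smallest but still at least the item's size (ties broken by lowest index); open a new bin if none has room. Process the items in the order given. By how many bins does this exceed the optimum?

Best-Fit: [8,2] [4,1] [8,2] [8,2] [9,1] [6] [9] → 7 bins.
Total size 60; any packing needs at least ⌈60/10⌉ = 6 bins.
An optimal packing achieves that bound: [9,1] [9,1] [8,2] [8,2] [8,2] [6,4] → 6 bins.
Excess: 7 − 6 = 1.

1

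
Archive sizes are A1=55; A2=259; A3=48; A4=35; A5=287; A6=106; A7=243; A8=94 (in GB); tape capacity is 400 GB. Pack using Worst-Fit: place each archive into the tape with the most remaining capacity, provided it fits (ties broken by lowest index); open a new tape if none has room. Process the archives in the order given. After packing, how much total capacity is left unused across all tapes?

73

Put A1 (55 GB) in tape 1; 345 GB remain.
Put A2 (259 GB) in tape 1; 86 GB remain.
Put A3 (48 GB) in tape 1; 38 GB remain.
Put A4 (35 GB) in tape 1; 3 GB remain.
Put A5 (287 GB) in tape 2; 113 GB remain.
Put A6 (106 GB) in tape 2; 7 GB remain.
Put A7 (243 GB) in tape 3; 157 GB remain.
Put A8 (94 GB) in tape 3; 63 GB remain.
3 tapes × 400 GB = 1200 GB; used 1127 GB; unused 73 GB.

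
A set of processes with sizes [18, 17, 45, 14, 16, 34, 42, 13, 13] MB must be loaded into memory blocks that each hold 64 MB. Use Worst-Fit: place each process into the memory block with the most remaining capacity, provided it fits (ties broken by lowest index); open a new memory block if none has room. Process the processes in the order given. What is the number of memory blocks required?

4

memory block 1: place 18 MB, 46 MB left
memory block 1: place 17 MB, 29 MB left
memory block 2: place 45 MB, 19 MB left
memory block 1: place 14 MB, 15 MB left
memory block 2: place 16 MB, 3 MB left
memory block 3: place 34 MB, 30 MB left
memory block 4: place 42 MB, 22 MB left
memory block 3: place 13 MB, 17 MB left
memory block 4: place 13 MB, 9 MB left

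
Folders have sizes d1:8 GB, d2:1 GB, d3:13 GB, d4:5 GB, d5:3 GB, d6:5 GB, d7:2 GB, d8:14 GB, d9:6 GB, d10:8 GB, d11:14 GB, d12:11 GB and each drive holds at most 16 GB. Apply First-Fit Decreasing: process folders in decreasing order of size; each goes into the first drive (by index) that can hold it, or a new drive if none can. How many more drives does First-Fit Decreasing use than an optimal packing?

First-Fit Decreasing: [14,2] [14,1] [13,3] [11,5] [8,8] [6,5] → 6 drives.
Total size 90 GB; any packing needs at least ⌈90/16⌉ = 6 drives.
So 6 is already optimal.

0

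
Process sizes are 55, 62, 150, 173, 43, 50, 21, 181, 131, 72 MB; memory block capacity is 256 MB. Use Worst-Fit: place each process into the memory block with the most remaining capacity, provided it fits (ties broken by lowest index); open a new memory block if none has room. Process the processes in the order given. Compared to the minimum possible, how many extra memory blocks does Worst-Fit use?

Worst-Fit: [55,62,43,21] [150,50] [173] [181] [131,72] → 5 memory blocks.
Total size 938 MB; any packing needs at least ⌈938/256⌉ = 4 memory blocks.
An optimal packing achieves that bound: [181,72] [173,62,21] [150,55,50] [131,43] → 4 memory blocks.
Excess: 5 − 4 = 1.

1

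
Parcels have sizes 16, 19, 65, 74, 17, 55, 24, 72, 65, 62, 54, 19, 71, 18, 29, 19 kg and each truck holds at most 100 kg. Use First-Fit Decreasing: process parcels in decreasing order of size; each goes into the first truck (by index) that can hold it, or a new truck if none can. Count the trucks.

Sorted descending: 74, 72, 71, 65, 65, 62, 55, 54, 29, 24, 19, 19, 19, 18, 17, 16.
truck 1: place 74 kg, 26 kg left
truck 2: place 72 kg, 28 kg left
truck 3: place 71 kg, 29 kg left
truck 4: place 65 kg, 35 kg left
truck 5: place 65 kg, 35 kg left
truck 6: place 62 kg, 38 kg left
truck 7: place 55 kg, 45 kg left
truck 8: place 54 kg, 46 kg left
truck 3: place 29 kg, 0 kg left
truck 1: place 24 kg, 2 kg left
truck 2: place 19 kg, 9 kg left
truck 4: place 19 kg, 16 kg left
truck 5: place 19 kg, 16 kg left
truck 6: place 18 kg, 20 kg left
truck 6: place 17 kg, 3 kg left
truck 4: place 16 kg, 0 kg left
Final trucks: [74,24] [72,19] [71,29] [65,19,16] [65,19] [62,18,17] [55] [54].

8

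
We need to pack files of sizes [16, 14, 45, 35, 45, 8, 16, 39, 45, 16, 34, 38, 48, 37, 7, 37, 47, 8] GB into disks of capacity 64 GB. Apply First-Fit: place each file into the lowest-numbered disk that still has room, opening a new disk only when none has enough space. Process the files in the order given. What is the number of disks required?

16 GB → disk 1 (remaining 48 GB)
14 GB → disk 1 (remaining 34 GB)
45 GB → disk 2 (remaining 19 GB)
35 GB → disk 3 (remaining 29 GB)
45 GB → disk 4 (remaining 19 GB)
8 GB → disk 1 (remaining 26 GB)
16 GB → disk 1 (remaining 10 GB)
39 GB → disk 5 (remaining 25 GB)
45 GB → disk 6 (remaining 19 GB)
16 GB → disk 2 (remaining 3 GB)
34 GB → disk 7 (remaining 30 GB)
38 GB → disk 8 (remaining 26 GB)
48 GB → disk 9 (remaining 16 GB)
37 GB → disk 10 (remaining 27 GB)
7 GB → disk 1 (remaining 3 GB)
37 GB → disk 11 (remaining 27 GB)
47 GB → disk 12 (remaining 17 GB)
8 GB → disk 3 (remaining 21 GB)
Final disks: [16,14,8,16,7] [45,16] [35,8] [45] [39] [45] [34] [38] [48] [37] [37] [47].

12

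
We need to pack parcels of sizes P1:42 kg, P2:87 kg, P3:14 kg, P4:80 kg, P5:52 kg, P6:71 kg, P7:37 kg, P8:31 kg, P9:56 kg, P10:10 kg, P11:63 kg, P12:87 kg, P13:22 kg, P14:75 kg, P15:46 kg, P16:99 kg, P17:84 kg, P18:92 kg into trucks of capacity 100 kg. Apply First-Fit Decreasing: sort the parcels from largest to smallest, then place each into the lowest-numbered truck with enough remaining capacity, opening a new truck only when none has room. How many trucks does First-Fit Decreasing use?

Sorted descending: 99, 92, 87, 87, 84, 80, 75, 71, 63, 56, 52, 46, 42, 37, 31, 22, 14, 10.
99 kg → truck 1 (remaining 1 kg)
92 kg → truck 2 (remaining 8 kg)
87 kg → truck 3 (remaining 13 kg)
87 kg → truck 4 (remaining 13 kg)
84 kg → truck 5 (remaining 16 kg)
80 kg → truck 6 (remaining 20 kg)
75 kg → truck 7 (remaining 25 kg)
71 kg → truck 8 (remaining 29 kg)
63 kg → truck 9 (remaining 37 kg)
56 kg → truck 10 (remaining 44 kg)
52 kg → truck 11 (remaining 48 kg)
46 kg → truck 11 (remaining 2 kg)
42 kg → truck 10 (remaining 2 kg)
37 kg → truck 9 (remaining 0 kg)
31 kg → truck 12 (remaining 69 kg)
22 kg → truck 7 (remaining 3 kg)
14 kg → truck 5 (remaining 2 kg)
10 kg → truck 3 (remaining 3 kg)

12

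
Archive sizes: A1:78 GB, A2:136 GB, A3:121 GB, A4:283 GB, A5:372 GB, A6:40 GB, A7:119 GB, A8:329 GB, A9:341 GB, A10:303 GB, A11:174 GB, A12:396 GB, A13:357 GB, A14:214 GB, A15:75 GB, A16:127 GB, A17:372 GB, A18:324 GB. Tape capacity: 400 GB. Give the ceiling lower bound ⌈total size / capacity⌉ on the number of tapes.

Total size = 78 + 136 + 121 + 283 + 372 + 40 + 119 + 329 + 341 + 303 + 174 + 396 + 357 + 214 + 75 + 127 + 372 + 324 = 4161 GB.
⌈4161 / 400⌉ = 11.

11 tapes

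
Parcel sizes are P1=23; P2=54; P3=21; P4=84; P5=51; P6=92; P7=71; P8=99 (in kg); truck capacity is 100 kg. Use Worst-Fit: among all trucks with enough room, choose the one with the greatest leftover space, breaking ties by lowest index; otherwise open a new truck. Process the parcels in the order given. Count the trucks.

truck 1: place P1 (23 kg), 77 kg left
truck 1: place P2 (54 kg), 23 kg left
truck 1: place P3 (21 kg), 2 kg left
truck 2: place P4 (84 kg), 16 kg left
truck 3: place P5 (51 kg), 49 kg left
truck 4: place P6 (92 kg), 8 kg left
truck 5: place P7 (71 kg), 29 kg left
truck 6: place P8 (99 kg), 1 kg left

6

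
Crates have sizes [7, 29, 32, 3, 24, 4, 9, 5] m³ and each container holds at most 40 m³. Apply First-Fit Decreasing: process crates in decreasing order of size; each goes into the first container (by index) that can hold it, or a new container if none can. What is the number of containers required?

3 containers

Sorted descending: 32, 29, 24, 9, 7, 5, 4, 3.
container 1: place 32 m³, 8 m³ left
container 2: place 29 m³, 11 m³ left
container 3: place 24 m³, 16 m³ left
container 2: place 9 m³, 2 m³ left
container 1: place 7 m³, 1 m³ left
container 3: place 5 m³, 11 m³ left
container 3: place 4 m³, 7 m³ left
container 3: place 3 m³, 4 m³ left
Final containers: [32,7] [29,9] [24,5,4,3].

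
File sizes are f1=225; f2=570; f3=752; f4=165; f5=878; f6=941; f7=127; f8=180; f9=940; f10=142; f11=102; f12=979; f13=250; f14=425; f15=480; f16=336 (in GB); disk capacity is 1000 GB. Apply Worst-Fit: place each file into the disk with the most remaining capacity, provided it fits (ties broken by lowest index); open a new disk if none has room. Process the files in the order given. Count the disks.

f1 (225 GB) → disk 1 (remaining 775 GB)
f2 (570 GB) → disk 1 (remaining 205 GB)
f3 (752 GB) → disk 2 (remaining 248 GB)
f4 (165 GB) → disk 2 (remaining 83 GB)
f5 (878 GB) → disk 3 (remaining 122 GB)
f6 (941 GB) → disk 4 (remaining 59 GB)
f7 (127 GB) → disk 1 (remaining 78 GB)
f8 (180 GB) → disk 5 (remaining 820 GB)
f9 (940 GB) → disk 6 (remaining 60 GB)
f10 (142 GB) → disk 5 (remaining 678 GB)
f11 (102 GB) → disk 5 (remaining 576 GB)
f12 (979 GB) → disk 7 (remaining 21 GB)
f13 (250 GB) → disk 5 (remaining 326 GB)
f14 (425 GB) → disk 8 (remaining 575 GB)
f15 (480 GB) → disk 8 (remaining 95 GB)
f16 (336 GB) → disk 9 (remaining 664 GB)
Final disks: [225,570,127] [752,165] [878] [941] [180,142,102,250] [940] [979] [425,480] [336].

9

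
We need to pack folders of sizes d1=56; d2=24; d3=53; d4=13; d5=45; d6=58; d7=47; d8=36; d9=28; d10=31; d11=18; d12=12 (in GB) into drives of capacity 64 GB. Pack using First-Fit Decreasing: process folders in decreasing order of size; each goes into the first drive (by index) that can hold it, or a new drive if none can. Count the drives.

8

Sorted descending: 58, 56, 53, 47, 45, 36, 31, 28, 24, 18, 13, 12.
drive 1: place 58 GB, 6 GB left
drive 2: place 56 GB, 8 GB left
drive 3: place 53 GB, 11 GB left
drive 4: place 47 GB, 17 GB left
drive 5: place 45 GB, 19 GB left
drive 6: place 36 GB, 28 GB left
drive 7: place 31 GB, 33 GB left
drive 6: place 28 GB, 0 GB left
drive 7: place 24 GB, 9 GB left
drive 5: place 18 GB, 1 GB left
drive 4: place 13 GB, 4 GB left
drive 8: place 12 GB, 52 GB left
Final drives: [58] [56] [53] [47,13] [45,18] [36,28] [31,24] [12].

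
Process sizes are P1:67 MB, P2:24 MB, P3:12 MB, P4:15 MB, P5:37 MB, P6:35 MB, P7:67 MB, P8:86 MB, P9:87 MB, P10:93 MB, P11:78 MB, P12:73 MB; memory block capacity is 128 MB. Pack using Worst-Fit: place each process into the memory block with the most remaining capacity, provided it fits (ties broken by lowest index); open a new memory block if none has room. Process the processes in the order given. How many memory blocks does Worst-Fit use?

P1 (67 MB) → memory block 1 (remaining 61 MB)
P2 (24 MB) → memory block 1 (remaining 37 MB)
P3 (12 MB) → memory block 1 (remaining 25 MB)
P4 (15 MB) → memory block 1 (remaining 10 MB)
P5 (37 MB) → memory block 2 (remaining 91 MB)
P6 (35 MB) → memory block 2 (remaining 56 MB)
P7 (67 MB) → memory block 3 (remaining 61 MB)
P8 (86 MB) → memory block 4 (remaining 42 MB)
P9 (87 MB) → memory block 5 (remaining 41 MB)
P10 (93 MB) → memory block 6 (remaining 35 MB)
P11 (78 MB) → memory block 7 (remaining 50 MB)
P12 (73 MB) → memory block 8 (remaining 55 MB)

8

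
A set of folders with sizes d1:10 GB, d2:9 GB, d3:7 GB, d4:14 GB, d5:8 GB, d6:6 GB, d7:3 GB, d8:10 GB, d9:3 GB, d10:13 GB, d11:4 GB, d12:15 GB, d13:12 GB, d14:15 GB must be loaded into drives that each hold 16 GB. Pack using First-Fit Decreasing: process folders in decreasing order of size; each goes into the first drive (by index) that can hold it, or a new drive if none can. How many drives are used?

Sorted descending: 15, 15, 14, 13, 12, 10, 10, 9, 8, 7, 6, 4, 3, 3.
Put 15 GB in drive 1; 1 GB remain.
Put 15 GB in drive 2; 1 GB remain.
Put 14 GB in drive 3; 2 GB remain.
Put 13 GB in drive 4; 3 GB remain.
Put 12 GB in drive 5; 4 GB remain.
Put 10 GB in drive 6; 6 GB remain.
Put 10 GB in drive 7; 6 GB remain.
Put 9 GB in drive 8; 7 GB remain.
Put 8 GB in drive 9; 8 GB remain.
Put 7 GB in drive 8; 0 GB remain.
Put 6 GB in drive 6; 0 GB remain.
Put 4 GB in drive 5; 0 GB remain.
Put 3 GB in drive 4; 0 GB remain.
Put 3 GB in drive 7; 3 GB remain.

9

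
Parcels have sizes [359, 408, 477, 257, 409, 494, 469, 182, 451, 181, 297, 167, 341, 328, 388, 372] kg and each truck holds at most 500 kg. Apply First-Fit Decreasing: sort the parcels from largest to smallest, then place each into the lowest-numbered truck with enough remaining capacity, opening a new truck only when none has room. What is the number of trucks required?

13

Sorted descending: 494, 477, 469, 451, 409, 408, 388, 372, 359, 341, 328, 297, 257, 182, 181, 167.
Put 494 kg in truck 1; 6 kg remain.
Put 477 kg in truck 2; 23 kg remain.
Put 469 kg in truck 3; 31 kg remain.
Put 451 kg in truck 4; 49 kg remain.
Put 409 kg in truck 5; 91 kg remain.
Put 408 kg in truck 6; 92 kg remain.
Put 388 kg in truck 7; 112 kg remain.
Put 372 kg in truck 8; 128 kg remain.
Put 359 kg in truck 9; 141 kg remain.
Put 341 kg in truck 10; 159 kg remain.
Put 328 kg in truck 11; 172 kg remain.
Put 297 kg in truck 12; 203 kg remain.
Put 257 kg in truck 13; 243 kg remain.
Put 182 kg in truck 12; 21 kg remain.
Put 181 kg in truck 13; 62 kg remain.
Put 167 kg in truck 11; 5 kg remain.
Final trucks: [494] [477] [469] [451] [409] [408] [388] [372] [359] [341] [328,167] [297,182] [257,181].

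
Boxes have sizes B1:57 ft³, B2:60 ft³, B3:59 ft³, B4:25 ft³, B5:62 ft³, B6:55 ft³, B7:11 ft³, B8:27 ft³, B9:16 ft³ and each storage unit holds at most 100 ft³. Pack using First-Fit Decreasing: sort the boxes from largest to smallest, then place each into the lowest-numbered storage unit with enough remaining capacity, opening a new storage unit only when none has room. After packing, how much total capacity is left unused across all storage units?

128

Sorted descending: 62, 60, 59, 57, 55, 27, 25, 16, 11.
Put 62 ft³ in storage unit 1; 38 ft³ remain.
Put 60 ft³ in storage unit 2; 40 ft³ remain.
Put 59 ft³ in storage unit 3; 41 ft³ remain.
Put 57 ft³ in storage unit 4; 43 ft³ remain.
Put 55 ft³ in storage unit 5; 45 ft³ remain.
Put 27 ft³ in storage unit 1; 11 ft³ remain.
Put 25 ft³ in storage unit 2; 15 ft³ remain.
Put 16 ft³ in storage unit 3; 25 ft³ remain.
Put 11 ft³ in storage unit 1; 0 ft³ remain.
5 storage units × 100 ft³ = 500 ft³; used 372 ft³; unused 128 ft³.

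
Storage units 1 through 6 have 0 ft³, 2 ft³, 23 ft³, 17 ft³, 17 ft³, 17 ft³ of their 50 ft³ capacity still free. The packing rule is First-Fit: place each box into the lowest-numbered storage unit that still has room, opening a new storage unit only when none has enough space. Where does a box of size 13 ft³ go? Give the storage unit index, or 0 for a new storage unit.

Storage units with room: storage unit 3 (23 ft³), storage unit 4 (17 ft³), storage unit 5 (17 ft³), storage unit 6 (17 ft³).
The first with room is storage unit 3.

3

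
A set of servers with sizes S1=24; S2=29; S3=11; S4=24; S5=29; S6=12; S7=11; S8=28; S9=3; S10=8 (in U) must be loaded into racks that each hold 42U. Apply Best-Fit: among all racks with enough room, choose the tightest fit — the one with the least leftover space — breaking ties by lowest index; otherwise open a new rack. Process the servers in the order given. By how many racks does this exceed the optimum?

Best-Fit: [24,11,3] [29,11] [24] [29,12] [28,8] → 5 racks.
Total size 179U; any packing needs at least ⌈179/42⌉ = 5 racks.
So 5 is already optimal.

0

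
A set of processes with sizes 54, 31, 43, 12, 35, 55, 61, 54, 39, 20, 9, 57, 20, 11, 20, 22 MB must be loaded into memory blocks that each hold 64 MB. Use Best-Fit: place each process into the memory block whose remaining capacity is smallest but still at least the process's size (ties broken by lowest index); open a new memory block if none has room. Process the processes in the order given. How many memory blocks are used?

54 MB → memory block 1 (remaining 10 MB)
31 MB → memory block 2 (remaining 33 MB)
43 MB → memory block 3 (remaining 21 MB)
12 MB → memory block 3 (remaining 9 MB)
35 MB → memory block 4 (remaining 29 MB)
55 MB → memory block 5 (remaining 9 MB)
61 MB → memory block 6 (remaining 3 MB)
54 MB → memory block 7 (remaining 10 MB)
39 MB → memory block 8 (remaining 25 MB)
20 MB → memory block 8 (remaining 5 MB)
9 MB → memory block 3 (remaining 0 MB)
57 MB → memory block 9 (remaining 7 MB)
20 MB → memory block 4 (remaining 9 MB)
11 MB → memory block 2 (remaining 22 MB)
20 MB → memory block 2 (remaining 2 MB)
22 MB → memory block 10 (remaining 42 MB)

10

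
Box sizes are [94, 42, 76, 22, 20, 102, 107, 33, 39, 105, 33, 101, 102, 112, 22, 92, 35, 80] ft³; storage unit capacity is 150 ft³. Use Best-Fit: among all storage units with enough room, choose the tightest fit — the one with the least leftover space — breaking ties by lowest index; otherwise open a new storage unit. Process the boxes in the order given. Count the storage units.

94 ft³ → storage unit 1 (remaining 56 ft³)
42 ft³ → storage unit 1 (remaining 14 ft³)
76 ft³ → storage unit 2 (remaining 74 ft³)
22 ft³ → storage unit 2 (remaining 52 ft³)
20 ft³ → storage unit 2 (remaining 32 ft³)
102 ft³ → storage unit 3 (remaining 48 ft³)
107 ft³ → storage unit 4 (remaining 43 ft³)
33 ft³ → storage unit 4 (remaining 10 ft³)
39 ft³ → storage unit 3 (remaining 9 ft³)
105 ft³ → storage unit 5 (remaining 45 ft³)
33 ft³ → storage unit 5 (remaining 12 ft³)
101 ft³ → storage unit 6 (remaining 49 ft³)
102 ft³ → storage unit 7 (remaining 48 ft³)
112 ft³ → storage unit 8 (remaining 38 ft³)
22 ft³ → storage unit 2 (remaining 10 ft³)
92 ft³ → storage unit 9 (remaining 58 ft³)
35 ft³ → storage unit 8 (remaining 3 ft³)
80 ft³ → storage unit 10 (remaining 70 ft³)

10 storage units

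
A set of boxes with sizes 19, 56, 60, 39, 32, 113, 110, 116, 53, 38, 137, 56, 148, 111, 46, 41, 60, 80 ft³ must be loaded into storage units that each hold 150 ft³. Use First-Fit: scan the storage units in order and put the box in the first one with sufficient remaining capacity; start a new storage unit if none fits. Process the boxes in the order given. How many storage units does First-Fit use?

19 ft³ → storage unit 1 (remaining 131 ft³)
56 ft³ → storage unit 1 (remaining 75 ft³)
60 ft³ → storage unit 1 (remaining 15 ft³)
39 ft³ → storage unit 2 (remaining 111 ft³)
32 ft³ → storage unit 2 (remaining 79 ft³)
113 ft³ → storage unit 3 (remaining 37 ft³)
110 ft³ → storage unit 4 (remaining 40 ft³)
116 ft³ → storage unit 5 (remaining 34 ft³)
53 ft³ → storage unit 2 (remaining 26 ft³)
38 ft³ → storage unit 4 (remaining 2 ft³)
137 ft³ → storage unit 6 (remaining 13 ft³)
56 ft³ → storage unit 7 (remaining 94 ft³)
148 ft³ → storage unit 8 (remaining 2 ft³)
111 ft³ → storage unit 9 (remaining 39 ft³)
46 ft³ → storage unit 7 (remaining 48 ft³)
41 ft³ → storage unit 7 (remaining 7 ft³)
60 ft³ → storage unit 10 (remaining 90 ft³)
80 ft³ → storage unit 10 (remaining 10 ft³)

10 storage units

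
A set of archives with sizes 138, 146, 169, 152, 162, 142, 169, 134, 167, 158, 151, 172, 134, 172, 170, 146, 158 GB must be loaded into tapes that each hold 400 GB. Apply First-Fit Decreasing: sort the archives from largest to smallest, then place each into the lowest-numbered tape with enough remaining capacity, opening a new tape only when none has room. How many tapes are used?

Sorted descending: 172, 172, 170, 169, 169, 167, 162, 158, 158, 152, 151, 146, 146, 142, 138, 134, 134.
tape 1: place 172 GB, 228 GB left
tape 1: place 172 GB, 56 GB left
tape 2: place 170 GB, 230 GB left
tape 2: place 169 GB, 61 GB left
tape 3: place 169 GB, 231 GB left
tape 3: place 167 GB, 64 GB left
tape 4: place 162 GB, 238 GB left
tape 4: place 158 GB, 80 GB left
tape 5: place 158 GB, 242 GB left
tape 5: place 152 GB, 90 GB left
tape 6: place 151 GB, 249 GB left
tape 6: place 146 GB, 103 GB left
tape 7: place 146 GB, 254 GB left
tape 7: place 142 GB, 112 GB left
tape 8: place 138 GB, 262 GB left
tape 8: place 134 GB, 128 GB left
tape 9: place 134 GB, 266 GB left
Final tapes: [172,172] [170,169] [169,167] [162,158] [158,152] [151,146] [146,142] [138,134] [134].

9 tapes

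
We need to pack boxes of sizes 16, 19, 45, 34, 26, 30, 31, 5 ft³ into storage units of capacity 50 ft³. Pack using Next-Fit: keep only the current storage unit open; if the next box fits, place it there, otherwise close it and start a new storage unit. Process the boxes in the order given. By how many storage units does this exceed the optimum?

Next-Fit: [16,19] [45] [34] [26] [30] [31,5] → 6 storage units.
Total size 206 ft³; any packing needs at least ⌈206/50⌉ = 5 storage units.
An optimal packing achieves that bound: [45,5] [34,16] [31,19] [30] [26] → 5 storage units.
Excess: 6 − 5 = 1.

1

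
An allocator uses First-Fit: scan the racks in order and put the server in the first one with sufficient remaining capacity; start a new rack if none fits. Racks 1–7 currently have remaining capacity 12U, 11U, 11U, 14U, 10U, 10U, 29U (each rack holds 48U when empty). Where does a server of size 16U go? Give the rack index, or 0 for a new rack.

7

Racks with room: rack 7 (29U).
The first with room is rack 7.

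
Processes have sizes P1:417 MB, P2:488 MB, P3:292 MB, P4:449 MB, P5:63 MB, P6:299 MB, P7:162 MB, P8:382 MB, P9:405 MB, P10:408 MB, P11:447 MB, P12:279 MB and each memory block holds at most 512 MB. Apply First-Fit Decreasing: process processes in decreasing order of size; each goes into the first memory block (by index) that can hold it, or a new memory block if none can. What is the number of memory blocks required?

Sorted descending: 488, 449, 447, 417, 408, 405, 382, 299, 292, 279, 162, 63.
488 MB → memory block 1 (remaining 24 MB)
449 MB → memory block 2 (remaining 63 MB)
447 MB → memory block 3 (remaining 65 MB)
417 MB → memory block 4 (remaining 95 MB)
408 MB → memory block 5 (remaining 104 MB)
405 MB → memory block 6 (remaining 107 MB)
382 MB → memory block 7 (remaining 130 MB)
299 MB → memory block 8 (remaining 213 MB)
292 MB → memory block 9 (remaining 220 MB)
279 MB → memory block 10 (remaining 233 MB)
162 MB → memory block 8 (remaining 51 MB)
63 MB → memory block 2 (remaining 0 MB)

10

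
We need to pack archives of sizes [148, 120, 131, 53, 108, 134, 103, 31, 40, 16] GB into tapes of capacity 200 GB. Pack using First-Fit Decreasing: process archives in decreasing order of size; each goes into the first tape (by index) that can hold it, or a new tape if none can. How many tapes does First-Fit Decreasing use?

Sorted descending: 148, 134, 131, 120, 108, 103, 53, 40, 31, 16.
Put 148 GB in tape 1; 52 GB remain.
Put 134 GB in tape 2; 66 GB remain.
Put 131 GB in tape 3; 69 GB remain.
Put 120 GB in tape 4; 80 GB remain.
Put 108 GB in tape 5; 92 GB remain.
Put 103 GB in tape 6; 97 GB remain.
Put 53 GB in tape 2; 13 GB remain.
Put 40 GB in tape 1; 12 GB remain.
Put 31 GB in tape 3; 38 GB remain.
Put 16 GB in tape 3; 22 GB remain.

6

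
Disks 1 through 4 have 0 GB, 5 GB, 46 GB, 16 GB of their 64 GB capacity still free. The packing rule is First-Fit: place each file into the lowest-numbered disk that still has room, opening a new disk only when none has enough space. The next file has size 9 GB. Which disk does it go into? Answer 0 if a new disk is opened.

3

Disks with room: disk 3 (46 GB), disk 4 (16 GB).
The first with room is disk 3.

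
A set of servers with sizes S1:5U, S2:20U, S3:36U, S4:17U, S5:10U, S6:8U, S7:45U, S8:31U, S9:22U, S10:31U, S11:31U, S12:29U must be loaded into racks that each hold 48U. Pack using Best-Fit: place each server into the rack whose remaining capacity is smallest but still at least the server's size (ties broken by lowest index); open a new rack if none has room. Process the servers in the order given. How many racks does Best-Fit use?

rack 1: place S1 (5U), 43U left
rack 1: place S2 (20U), 23U left
rack 2: place S3 (36U), 12U left
rack 1: place S4 (17U), 6U left
rack 2: place S5 (10U), 2U left
rack 3: place S6 (8U), 40U left
rack 4: place S7 (45U), 3U left
rack 3: place S8 (31U), 9U left
rack 5: place S9 (22U), 26U left
rack 6: place S10 (31U), 17U left
rack 7: place S11 (31U), 17U left
rack 8: place S12 (29U), 19U left
Final racks: [5,20,17] [36,10] [8,31] [45] [22] [31] [31] [29].

8 racks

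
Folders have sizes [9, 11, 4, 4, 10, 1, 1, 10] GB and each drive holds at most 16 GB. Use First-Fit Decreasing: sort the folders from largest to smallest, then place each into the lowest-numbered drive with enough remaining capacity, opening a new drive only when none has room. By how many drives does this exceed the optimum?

0

First-Fit Decreasing: [11,4,1] [10,4,1] [10] [9] → 4 drives.
Total size 50 GB; any packing needs at least ⌈50/16⌉ = 4 drives.
So 4 is already optimal.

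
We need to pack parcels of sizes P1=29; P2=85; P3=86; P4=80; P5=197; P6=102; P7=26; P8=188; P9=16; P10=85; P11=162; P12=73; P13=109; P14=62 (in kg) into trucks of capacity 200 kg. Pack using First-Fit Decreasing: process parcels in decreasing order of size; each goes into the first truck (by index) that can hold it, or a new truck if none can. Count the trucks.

Sorted descending: 197, 188, 162, 109, 102, 86, 85, 85, 80, 73, 62, 29, 26, 16.
197 kg → truck 1 (remaining 3 kg)
188 kg → truck 2 (remaining 12 kg)
162 kg → truck 3 (remaining 38 kg)
109 kg → truck 4 (remaining 91 kg)
102 kg → truck 5 (remaining 98 kg)
86 kg → truck 4 (remaining 5 kg)
85 kg → truck 5 (remaining 13 kg)
85 kg → truck 6 (remaining 115 kg)
80 kg → truck 6 (remaining 35 kg)
73 kg → truck 7 (remaining 127 kg)
62 kg → truck 7 (remaining 65 kg)
29 kg → truck 3 (remaining 9 kg)
26 kg → truck 6 (remaining 9 kg)
16 kg → truck 7 (remaining 49 kg)

7 trucks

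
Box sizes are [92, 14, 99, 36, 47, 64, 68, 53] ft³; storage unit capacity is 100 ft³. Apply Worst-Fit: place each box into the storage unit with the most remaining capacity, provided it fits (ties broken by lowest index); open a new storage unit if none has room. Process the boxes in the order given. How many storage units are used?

Put 92 ft³ in storage unit 1; 8 ft³ remain.
Put 14 ft³ in storage unit 2; 86 ft³ remain.
Put 99 ft³ in storage unit 3; 1 ft³ remain.
Put 36 ft³ in storage unit 2; 50 ft³ remain.
Put 47 ft³ in storage unit 2; 3 ft³ remain.
Put 64 ft³ in storage unit 4; 36 ft³ remain.
Put 68 ft³ in storage unit 5; 32 ft³ remain.
Put 53 ft³ in storage unit 6; 47 ft³ remain.

6 storage units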